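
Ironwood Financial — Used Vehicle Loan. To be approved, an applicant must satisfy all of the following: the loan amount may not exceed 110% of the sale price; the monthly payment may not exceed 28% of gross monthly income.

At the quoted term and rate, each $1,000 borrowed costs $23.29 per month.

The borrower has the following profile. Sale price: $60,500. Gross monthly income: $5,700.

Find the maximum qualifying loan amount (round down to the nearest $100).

$66,500

Payment cap: 28% × $5,700 = $1,596/month.
At $23.29 per $1,000, that supports 1,596/23.29 × 1,000 ≈ $68,527 → $68,500.
LTV cap: 110% × $60,500 = $66,550 → $66,500.
Binding constraint: loan-to-value.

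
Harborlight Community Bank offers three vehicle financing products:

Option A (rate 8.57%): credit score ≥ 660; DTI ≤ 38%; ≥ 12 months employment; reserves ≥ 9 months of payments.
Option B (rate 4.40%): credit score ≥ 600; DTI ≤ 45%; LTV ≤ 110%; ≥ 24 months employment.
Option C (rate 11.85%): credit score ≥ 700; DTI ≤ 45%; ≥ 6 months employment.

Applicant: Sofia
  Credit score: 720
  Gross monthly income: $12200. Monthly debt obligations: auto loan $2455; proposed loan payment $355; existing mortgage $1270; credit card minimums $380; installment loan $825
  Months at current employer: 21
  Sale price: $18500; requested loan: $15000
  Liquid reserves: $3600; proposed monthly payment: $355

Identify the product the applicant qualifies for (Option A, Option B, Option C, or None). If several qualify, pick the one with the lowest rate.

Option C

Total debts = (2,455 + 355 + 1,270 + 380 + 825) = 5,285; DTI = 5,285/12,200 = 43.3%.
LTV = 15,000/18,500 = 81.1%.
Reserves = 3,600/355 = 10.1 months.
Option A: score 720 ≥ 660; DTI 43.3% > 38%; employment 21 ≥ 12 mo; reserves 10.1 ≥ 9 mo → does not qualify.
Option B: score 720 ≥ 600; DTI 43.3% ≤ 45%; LTV 81.1% ≤ 110%; employment 21 < 24 mo → does not qualify.
Option C: score 720 ≥ 700; DTI 43.3% ≤ 45%; employment 21 ≥ 6 mo → qualifies.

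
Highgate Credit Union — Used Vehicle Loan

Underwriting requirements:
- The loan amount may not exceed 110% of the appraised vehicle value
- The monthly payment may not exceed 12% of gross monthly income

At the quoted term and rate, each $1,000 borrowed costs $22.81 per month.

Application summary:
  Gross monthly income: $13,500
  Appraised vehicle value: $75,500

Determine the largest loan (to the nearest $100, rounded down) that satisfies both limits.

$71,000

Payment cap: 12% × $13,500 = $1,620/month.
At $22.81 per $1,000, that supports 1,620/22.81 × 1,000 ≈ $71,021 → $71,000.
LTV cap: 110% × $75,500 = $83,050 → $83,000.
Binding constraint: payment-to-income.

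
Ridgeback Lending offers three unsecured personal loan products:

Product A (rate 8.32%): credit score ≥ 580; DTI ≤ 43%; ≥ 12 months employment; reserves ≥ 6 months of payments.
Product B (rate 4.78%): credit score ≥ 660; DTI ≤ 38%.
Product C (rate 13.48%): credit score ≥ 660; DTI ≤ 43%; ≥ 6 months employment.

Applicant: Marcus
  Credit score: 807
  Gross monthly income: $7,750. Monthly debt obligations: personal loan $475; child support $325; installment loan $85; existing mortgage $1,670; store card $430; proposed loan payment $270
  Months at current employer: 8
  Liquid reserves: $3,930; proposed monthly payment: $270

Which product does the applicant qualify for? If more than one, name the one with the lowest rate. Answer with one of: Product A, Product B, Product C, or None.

Product C

Total debts = (475 + 325 + 85 + 1,670 + 430 + 270) = 3,255; DTI = 3,255/7,750 = 42%.
Reserves = 3,930/270 = 14.6 months.
Product A: score 807 ≥ 580; DTI 42% ≤ 43%; employment 8 < 12 mo; reserves 14.6 ≥ 6 mo → does not qualify.
Product B: score 807 ≥ 660; DTI 42% > 38% → does not qualify.
Product C: score 807 ≥ 660; DTI 42% ≤ 43%; employment 8 ≥ 6 mo → qualifies.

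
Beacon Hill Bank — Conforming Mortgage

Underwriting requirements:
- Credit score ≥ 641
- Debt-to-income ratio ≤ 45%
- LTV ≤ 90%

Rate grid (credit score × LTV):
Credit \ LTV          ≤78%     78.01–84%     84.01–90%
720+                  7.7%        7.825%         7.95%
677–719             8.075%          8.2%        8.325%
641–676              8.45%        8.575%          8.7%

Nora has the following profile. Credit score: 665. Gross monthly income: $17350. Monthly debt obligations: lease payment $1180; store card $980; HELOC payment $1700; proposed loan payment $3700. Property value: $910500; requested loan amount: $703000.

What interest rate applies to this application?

Credit score 665 ≥ 641; Total monthly debts = (1,180 + 980 + 1,700 + 3,700) = 7,560. DTI: 7,560 ÷ 17,350 = 43.6%, within the 45% cap
LTV = 703,000/910,500 = 77.2% ≤ 90%
Credit 665 → row 641–676; LTV 77.2% → column ≤78%. Grid cell → 8.45%.

8.45%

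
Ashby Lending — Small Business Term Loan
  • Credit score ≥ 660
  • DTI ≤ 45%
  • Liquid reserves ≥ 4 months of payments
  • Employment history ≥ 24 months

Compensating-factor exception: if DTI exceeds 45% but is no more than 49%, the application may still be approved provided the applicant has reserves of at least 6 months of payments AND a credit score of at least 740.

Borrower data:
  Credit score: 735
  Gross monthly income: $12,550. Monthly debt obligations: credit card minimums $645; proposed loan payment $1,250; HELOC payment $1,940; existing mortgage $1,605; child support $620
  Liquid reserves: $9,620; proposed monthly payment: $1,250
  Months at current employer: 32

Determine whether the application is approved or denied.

Denied

Credit score 735 ≥ 660 (meets base)
Total debts = (645 + 1,250 + 1,940 + 1,605 + 620) = 6,060. DTI = 6,060/12,550 = 48.3% > 45% — standard DTI limit exceeded.
Liquid reserves cover 9,620/1,250 = 7.7 months — ≥ 4 required
Employment 32 ≥ 24 months
DTI 48.3% is within the 45%–49% exception band; checking compensating factors.
Reserves 7.7 ≥ 6 months; credit score 735 < 740.
Override conditions not both satisfied; exception does not apply.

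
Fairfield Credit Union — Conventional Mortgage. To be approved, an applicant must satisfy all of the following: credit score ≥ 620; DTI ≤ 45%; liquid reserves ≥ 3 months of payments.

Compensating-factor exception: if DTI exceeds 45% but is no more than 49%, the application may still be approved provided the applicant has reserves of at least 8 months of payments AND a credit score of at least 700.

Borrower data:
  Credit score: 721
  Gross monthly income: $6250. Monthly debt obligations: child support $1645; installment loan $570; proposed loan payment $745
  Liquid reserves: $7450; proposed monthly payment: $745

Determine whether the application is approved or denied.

Credit score 721 ≥ 620 (meets base)
Total debts = (1,645 + 570 + 745) = 2,960. DTI = 2,960/6,250 = 47.4% > 45% — standard DTI limit exceeded.
Reserves: 7,450 ÷ 745 = 10.0 months (meets 3-month minimum)
DTI 47.4% is within the 45%–49% exception band; checking compensating factors.
Override check — reserves: 10.0 mo (ok); score: 721 (ok).
Both compensating conditions met → exception applies.

Approved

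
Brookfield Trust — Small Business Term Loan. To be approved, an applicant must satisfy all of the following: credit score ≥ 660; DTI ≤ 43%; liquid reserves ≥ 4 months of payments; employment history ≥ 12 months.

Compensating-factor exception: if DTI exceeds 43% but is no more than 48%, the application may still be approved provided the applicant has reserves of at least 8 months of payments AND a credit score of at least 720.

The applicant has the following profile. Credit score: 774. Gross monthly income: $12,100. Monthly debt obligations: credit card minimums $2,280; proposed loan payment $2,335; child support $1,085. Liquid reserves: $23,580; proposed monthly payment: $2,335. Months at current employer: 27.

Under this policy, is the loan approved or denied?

Approved

Credit score 774 ≥ 660 (meets base)
Total debts = (2,280 + 2,335 + 1,085) = 5,700. DTI = 5,700/12,100 = 47.1% > 43% — standard DTI limit exceeded.
Reserves = 23,580/2,335 = 10.1 months ≥ 4
Employment 27 ≥ 12 months
47.1% falls in the override range (43%–48%), so the compensating-factor test applies.
Reserves 10.1 ≥ 8 months; credit score 774 ≥ 720.
Both compensating conditions met → exception applies.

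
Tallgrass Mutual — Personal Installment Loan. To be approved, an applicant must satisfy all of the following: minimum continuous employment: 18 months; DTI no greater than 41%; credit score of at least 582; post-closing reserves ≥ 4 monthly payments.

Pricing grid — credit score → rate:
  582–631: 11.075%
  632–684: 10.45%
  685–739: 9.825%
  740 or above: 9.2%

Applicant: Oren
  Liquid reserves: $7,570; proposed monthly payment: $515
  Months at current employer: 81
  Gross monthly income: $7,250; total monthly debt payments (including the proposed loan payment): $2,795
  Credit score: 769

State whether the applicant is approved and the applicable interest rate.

Credit score 769 ≥ 582 (meets minimum)
Employment 81 ≥ 18 months
Reserves: 7,570 ÷ 515 = 14.7 months (meets 4-month minimum)
DTI: 2,795 ÷ 7,250 = 38.6%, within the 41% cap
All requirements met. Score 769 falls in the 740 or above tier → 9.2%.

Approved at 9.2%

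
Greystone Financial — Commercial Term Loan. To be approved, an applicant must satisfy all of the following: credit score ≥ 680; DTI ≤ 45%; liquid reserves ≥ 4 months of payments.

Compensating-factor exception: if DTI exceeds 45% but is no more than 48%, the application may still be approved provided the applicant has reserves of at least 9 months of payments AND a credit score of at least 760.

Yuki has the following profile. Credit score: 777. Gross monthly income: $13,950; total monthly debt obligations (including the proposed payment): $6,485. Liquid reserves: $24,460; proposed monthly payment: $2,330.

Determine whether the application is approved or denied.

Approved

Credit score 777 ≥ 680 (meets base)
DTI = 6,485/13,950 = 46.5% > 45% — standard DTI limit exceeded.
Liquid reserves cover 24,460/2,330 = 10.5 months — ≥ 4 required
46.5% falls in the override range (45%–48%), so the compensating-factor test applies.
Override check — reserves: 10.5 mo (ok); score: 777 (ok).
Both compensating conditions met → exception applies.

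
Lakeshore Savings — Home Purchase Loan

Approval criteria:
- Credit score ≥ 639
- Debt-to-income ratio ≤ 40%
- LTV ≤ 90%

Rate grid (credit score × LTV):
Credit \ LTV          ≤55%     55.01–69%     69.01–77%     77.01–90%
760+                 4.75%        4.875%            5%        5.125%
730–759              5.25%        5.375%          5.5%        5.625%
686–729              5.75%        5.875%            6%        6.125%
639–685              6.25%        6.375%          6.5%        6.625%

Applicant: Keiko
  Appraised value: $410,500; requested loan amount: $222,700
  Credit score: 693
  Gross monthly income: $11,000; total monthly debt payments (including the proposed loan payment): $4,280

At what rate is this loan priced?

5.75%

Credit score 693 ≥ 639; DTI: 4,280 ÷ 11,000 = 38.9%, within the 40% cap
Loan-to-value = 222,700/410,500 = 54.3% — pass (90% max)
Score 693 is in the 686–729 band; LTV 54.3% is in the ≤55% band → 5.75%.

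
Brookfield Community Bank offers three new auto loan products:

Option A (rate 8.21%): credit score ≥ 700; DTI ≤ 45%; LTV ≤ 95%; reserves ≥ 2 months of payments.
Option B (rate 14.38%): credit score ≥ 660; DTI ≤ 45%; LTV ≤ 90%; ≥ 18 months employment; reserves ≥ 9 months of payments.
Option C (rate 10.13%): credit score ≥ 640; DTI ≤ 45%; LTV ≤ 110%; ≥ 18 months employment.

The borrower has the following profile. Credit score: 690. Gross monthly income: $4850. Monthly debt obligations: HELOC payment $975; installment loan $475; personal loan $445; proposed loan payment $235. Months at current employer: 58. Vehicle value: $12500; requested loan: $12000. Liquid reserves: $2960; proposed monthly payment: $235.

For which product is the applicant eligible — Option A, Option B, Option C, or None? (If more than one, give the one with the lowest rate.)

Option C

Total debts = (975 + 475 + 445 + 235) = 2,130; DTI = 2,130/4,850 = 43.9%.
LTV = 12,000/12,500 = 96%.
Reserves = 2,960/235 = 12.6 months.
Option A: score 690 < 700; DTI 43.9% ≤ 45%; LTV 96% > 95%; reserves 12.6 ≥ 2 mo → does not qualify.
Option B: score 690 ≥ 660; DTI 43.9% ≤ 45%; LTV 96% > 90%; employment 58 ≥ 18 mo; reserves 12.6 ≥ 9 mo → does not qualify.
Option C: score 690 ≥ 640; DTI 43.9% ≤ 45%; LTV 96% ≤ 110%; employment 58 ≥ 18 mo → qualifies.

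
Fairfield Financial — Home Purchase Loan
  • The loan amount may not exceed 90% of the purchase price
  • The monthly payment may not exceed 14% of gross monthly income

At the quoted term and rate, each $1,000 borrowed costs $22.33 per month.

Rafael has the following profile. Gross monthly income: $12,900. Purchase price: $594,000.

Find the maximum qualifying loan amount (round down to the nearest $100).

$80,800

Payment cap: 14% × $12,900 = $1,806/month.
At $22.33 per $1,000, that supports 1,806/22.33 × 1,000 ≈ $80,877 → $80,800.
LTV cap: 90% × $594,000 = $534,600 → $534,600.
Binding constraint: payment-to-income.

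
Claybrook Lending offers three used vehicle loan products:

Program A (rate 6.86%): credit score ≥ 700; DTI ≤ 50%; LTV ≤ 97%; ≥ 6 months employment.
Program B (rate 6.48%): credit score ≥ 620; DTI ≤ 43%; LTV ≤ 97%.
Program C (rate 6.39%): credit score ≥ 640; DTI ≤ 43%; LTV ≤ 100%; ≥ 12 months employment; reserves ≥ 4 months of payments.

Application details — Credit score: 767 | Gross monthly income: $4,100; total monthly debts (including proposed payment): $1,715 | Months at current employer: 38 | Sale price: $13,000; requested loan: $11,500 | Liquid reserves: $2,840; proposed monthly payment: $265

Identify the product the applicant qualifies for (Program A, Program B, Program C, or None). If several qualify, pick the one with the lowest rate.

DTI = 1,715/4,100 = 41.8%.
LTV = 11,500/13,000 = 88.5%.
Reserves = 2,840/265 = 10.7 months.
Program A: score 767 ≥ 700; DTI 41.8% ≤ 50%; LTV 88.5% ≤ 97%; employment 38 ≥ 6 mo → qualifies.
Program B: score 767 ≥ 620; DTI 41.8% ≤ 43%; LTV 88.5% ≤ 97% → qualifies.
Program C: score 767 ≥ 640; DTI 41.8% ≤ 43%; LTV 88.5% ≤ 100%; employment 38 ≥ 12 mo; reserves 10.7 ≥ 4 mo → qualifies.
Qualifying: Program A, Program B, Program C. Lowest rate is 6.39% → Program C.

Program C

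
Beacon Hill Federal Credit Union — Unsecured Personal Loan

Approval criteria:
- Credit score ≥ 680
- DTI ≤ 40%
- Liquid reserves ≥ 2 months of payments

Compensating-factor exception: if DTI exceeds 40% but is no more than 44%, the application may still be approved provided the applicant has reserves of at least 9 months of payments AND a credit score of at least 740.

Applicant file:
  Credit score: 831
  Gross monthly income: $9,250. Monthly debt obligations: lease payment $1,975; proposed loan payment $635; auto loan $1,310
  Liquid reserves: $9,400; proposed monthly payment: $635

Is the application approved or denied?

Credit score 831 ≥ 680 (meets base)
Total debts = (1,975 + 635 + 1,310) = 3,920. DTI = 3,920/9,250 = 42.4% > 40% — standard DTI limit exceeded.
Reserves: 9,400 ÷ 635 = 14.8 months (meets 2-month minimum)
DTI 42.4% is within the 40%–44% exception band; checking compensating factors.
Override check — reserves: 14.8 mo (ok); score: 831 (ok).
Both compensating conditions met → exception applies.

Approved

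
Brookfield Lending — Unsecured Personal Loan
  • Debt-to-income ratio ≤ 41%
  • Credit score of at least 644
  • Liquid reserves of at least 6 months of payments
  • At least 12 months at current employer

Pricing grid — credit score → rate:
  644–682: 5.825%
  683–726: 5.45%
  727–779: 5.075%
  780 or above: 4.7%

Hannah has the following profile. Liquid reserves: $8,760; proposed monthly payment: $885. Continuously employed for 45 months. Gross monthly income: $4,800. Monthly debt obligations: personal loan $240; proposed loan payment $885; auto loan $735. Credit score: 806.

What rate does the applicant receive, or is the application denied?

Approved at 4.7%

Credit score 806 ≥ 644 (meets minimum)
Total monthly debts = (240 + 885 + 735) = 1,860. DTI: 1,860 ÷ 4,800 = 38.8%, within the 41% cap
Reserves: 8,760 ÷ 885 = 9.9 months (meets 6-month minimum)
Employment 45 ≥ 12 months
All requirements met. Score 806 falls in the 780 or above tier → 4.7%.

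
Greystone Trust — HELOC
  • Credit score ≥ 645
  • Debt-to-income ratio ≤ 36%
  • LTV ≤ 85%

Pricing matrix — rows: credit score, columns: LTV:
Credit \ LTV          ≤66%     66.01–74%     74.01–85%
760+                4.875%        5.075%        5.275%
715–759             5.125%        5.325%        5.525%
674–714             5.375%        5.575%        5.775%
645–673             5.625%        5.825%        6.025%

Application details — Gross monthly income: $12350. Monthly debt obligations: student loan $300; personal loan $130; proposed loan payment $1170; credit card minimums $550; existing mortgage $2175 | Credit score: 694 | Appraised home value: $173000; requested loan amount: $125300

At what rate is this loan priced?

Credit score 694 ≥ 645; Total monthly debts = (300 + 130 + 1,170 + 550 + 2,175) = 4,325. Debt-to-income = 4,325/12,350 = 35% — meets 36% limit
LTV = 125,300/173,000 = 72.4% ≤ 85%
Score 694 is in the 674–714 band; LTV 72.4% is in the 66.01–74% band → 5.575%.

5.575%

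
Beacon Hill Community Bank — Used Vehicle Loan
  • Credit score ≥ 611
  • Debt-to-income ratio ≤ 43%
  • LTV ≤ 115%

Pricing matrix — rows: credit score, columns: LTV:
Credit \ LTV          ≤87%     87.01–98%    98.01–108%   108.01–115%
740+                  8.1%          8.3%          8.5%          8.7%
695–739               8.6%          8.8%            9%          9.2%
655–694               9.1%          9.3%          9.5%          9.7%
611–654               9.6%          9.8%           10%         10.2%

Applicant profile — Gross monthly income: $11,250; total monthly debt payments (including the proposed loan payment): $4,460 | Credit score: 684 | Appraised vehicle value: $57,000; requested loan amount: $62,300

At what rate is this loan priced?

Credit score 684 ≥ 611; DTI = 4,460/11,250 = 39.6% ≤ 43%
LTV = 62,300/57,000 = 109.3% ≤ 115%
Score 684 is in the 655–694 band; LTV 109.3% is in the 108.01–115% band → 9.7%.

9.7%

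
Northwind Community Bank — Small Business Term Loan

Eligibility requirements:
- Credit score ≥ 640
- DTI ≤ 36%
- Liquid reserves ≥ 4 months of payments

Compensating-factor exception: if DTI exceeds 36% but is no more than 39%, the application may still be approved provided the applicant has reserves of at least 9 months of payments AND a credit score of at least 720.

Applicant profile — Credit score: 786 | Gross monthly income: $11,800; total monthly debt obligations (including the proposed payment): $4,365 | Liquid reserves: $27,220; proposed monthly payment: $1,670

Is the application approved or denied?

Credit score 786 ≥ 640 (meets base)
DTI: 4,365 ÷ 11,800 = 37%, over the 36% base limit.
Liquid reserves cover 27,220/1,670 = 16.3 months — ≥ 4 required
DTI 37% is within the 36%–39% exception band; checking compensating factors.
Override check — reserves: 16.3 mo (ok); score: 786 (ok).
Both compensating conditions met → exception applies.

Approved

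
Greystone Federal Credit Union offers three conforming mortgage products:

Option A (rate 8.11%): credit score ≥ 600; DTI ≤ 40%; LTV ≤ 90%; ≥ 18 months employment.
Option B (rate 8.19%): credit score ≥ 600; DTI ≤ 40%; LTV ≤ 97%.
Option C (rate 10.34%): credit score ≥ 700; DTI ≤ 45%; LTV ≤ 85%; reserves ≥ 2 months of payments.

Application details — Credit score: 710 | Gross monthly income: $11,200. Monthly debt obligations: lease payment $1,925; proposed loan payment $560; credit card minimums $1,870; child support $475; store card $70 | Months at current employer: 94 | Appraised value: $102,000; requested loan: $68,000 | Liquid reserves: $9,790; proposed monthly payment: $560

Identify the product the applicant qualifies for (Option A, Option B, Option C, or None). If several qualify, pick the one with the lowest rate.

Total debts = (1,925 + 560 + 1,870 + 475 + 70) = 4,900; DTI = 4,900/11,200 = 43.8%.
LTV = 68,000/102,000 = 66.7%.
Reserves = 9,790/560 = 17.5 months.
Option A: score 710 ≥ 600; DTI 43.8% > 40%; LTV 66.7% ≤ 90%; employment 94 ≥ 18 mo → does not qualify.
Option B: score 710 ≥ 600; DTI 43.8% > 40%; LTV 66.7% ≤ 97% → does not qualify.
Option C: score 710 ≥ 700; DTI 43.8% ≤ 45%; LTV 66.7% ≤ 85%; reserves 17.5 ≥ 2 mo → qualifies.

Option C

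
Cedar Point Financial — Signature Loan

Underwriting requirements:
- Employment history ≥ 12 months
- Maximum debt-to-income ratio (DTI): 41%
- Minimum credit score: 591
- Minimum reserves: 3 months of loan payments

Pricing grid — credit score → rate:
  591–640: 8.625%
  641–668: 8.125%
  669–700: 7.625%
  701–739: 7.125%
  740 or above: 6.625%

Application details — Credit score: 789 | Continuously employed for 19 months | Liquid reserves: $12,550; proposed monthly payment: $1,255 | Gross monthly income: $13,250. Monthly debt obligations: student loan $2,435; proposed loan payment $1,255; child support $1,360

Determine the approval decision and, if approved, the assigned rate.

Approved at 6.625%

Credit score 789 ≥ 591 (meets minimum)
Employment 19 ≥ 12 months
Total monthly debts = (2,435 + 1,255 + 1,360) = 5,050. DTI = 5,050/13,250 = 38.1% ≤ 41%
Reserves: 12,550 ÷ 1,255 = 10.0 months (meets 3-month minimum)
All requirements met. Score 789 falls in the 740 or above tier → 6.625%.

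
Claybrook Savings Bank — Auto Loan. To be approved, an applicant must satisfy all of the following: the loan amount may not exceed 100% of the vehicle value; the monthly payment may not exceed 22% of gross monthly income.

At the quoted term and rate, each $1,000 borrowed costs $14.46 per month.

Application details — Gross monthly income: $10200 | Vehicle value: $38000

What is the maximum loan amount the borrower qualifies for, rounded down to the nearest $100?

Payment cap: 22% × $10,200 = $2,244/month.
At $14.46 per $1,000, that supports 2,244/14.46 × 1,000 ≈ $155,186 → $155,100.
LTV cap: 100% × $38,000 = $38,000 → $38,000.
Binding constraint: loan-to-value.

$38,000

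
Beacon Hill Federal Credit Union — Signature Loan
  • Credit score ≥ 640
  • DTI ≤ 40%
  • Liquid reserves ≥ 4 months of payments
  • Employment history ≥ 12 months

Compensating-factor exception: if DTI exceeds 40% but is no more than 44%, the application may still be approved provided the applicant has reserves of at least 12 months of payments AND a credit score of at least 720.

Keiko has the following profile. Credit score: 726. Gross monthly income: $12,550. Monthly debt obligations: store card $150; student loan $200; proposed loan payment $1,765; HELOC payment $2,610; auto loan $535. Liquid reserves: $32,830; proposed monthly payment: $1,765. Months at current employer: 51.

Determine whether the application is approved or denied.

Credit score 726 ≥ 640 (meets base)
Total debts = (150 + 200 + 1,765 + 2,610 + 535) = 5,260. DTI = 5,260/12,550 = 41.9% > 40% — standard DTI limit exceeded.
Liquid reserves cover 32,830/1,765 = 18.6 months — ≥ 4 required
Employment 51 ≥ 12 months
41.9% falls in the override range (40%–44%), so the compensating-factor test applies.
Reserves 18.6 ≥ 12 months; credit score 726 ≥ 720.
Both compensating conditions met → exception applies.

Approved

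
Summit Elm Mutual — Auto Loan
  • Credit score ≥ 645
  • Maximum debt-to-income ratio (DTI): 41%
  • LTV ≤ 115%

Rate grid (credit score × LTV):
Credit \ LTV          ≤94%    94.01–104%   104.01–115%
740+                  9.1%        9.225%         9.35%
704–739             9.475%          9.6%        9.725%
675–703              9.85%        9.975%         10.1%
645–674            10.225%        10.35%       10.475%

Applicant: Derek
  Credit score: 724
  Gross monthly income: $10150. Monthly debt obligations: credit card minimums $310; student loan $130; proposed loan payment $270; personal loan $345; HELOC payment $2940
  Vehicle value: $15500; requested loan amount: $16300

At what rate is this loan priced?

9.725%

Credit score 724 ≥ 645; Total monthly debts = (310 + 130 + 270 + 345 + 2,940) = 3,995. Debt-to-income = 3,995/10,150 = 39.4% — meets 41% limit
LTV: 16,300 ÷ 15,500 = 105.2%, within 115% cap
Score 724 is in the 704–739 band; LTV 105.2% is in the 104.01–115% band → 9.725%.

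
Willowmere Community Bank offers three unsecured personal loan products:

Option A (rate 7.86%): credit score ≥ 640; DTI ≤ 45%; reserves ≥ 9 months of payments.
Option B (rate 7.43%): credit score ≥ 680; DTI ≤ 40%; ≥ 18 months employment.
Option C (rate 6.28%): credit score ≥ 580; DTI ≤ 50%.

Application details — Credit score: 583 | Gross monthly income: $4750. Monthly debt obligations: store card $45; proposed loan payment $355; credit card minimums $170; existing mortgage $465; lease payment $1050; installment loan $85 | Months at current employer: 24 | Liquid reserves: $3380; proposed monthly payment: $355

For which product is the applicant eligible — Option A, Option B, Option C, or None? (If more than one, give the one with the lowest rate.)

Option C

Total debts = (45 + 355 + 170 + 465 + 1,050 + 85) = 2,170; DTI = 2,170/4,750 = 45.7%.
Reserves = 3,380/355 = 9.5 months.
Option A: score 583 < 640; DTI 45.7% > 45%; reserves 9.5 ≥ 9 mo → does not qualify.
Option B: score 583 < 680; DTI 45.7% > 40%; employment 24 ≥ 18 mo → does not qualify.
Option C: score 583 ≥ 580; DTI 45.7% ≤ 50% → qualifies.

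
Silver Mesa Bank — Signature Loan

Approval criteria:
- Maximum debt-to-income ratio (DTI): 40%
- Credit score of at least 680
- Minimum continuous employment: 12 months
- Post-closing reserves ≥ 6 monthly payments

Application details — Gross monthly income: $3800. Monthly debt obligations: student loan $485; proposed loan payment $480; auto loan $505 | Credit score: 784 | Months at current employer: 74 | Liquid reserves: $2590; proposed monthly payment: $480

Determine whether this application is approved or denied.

Denied

Total monthly debts = (485 + 480 + 505) = 1,470. Debt-to-income = 1,470/3,800 = 38.7% — meets 40% limit
Credit score 784 ≥ 680 (meets)
Employment 74 ≥ 12 months
Reserves = 2,590/480 = 5.4 months < 6
Fails on reserves.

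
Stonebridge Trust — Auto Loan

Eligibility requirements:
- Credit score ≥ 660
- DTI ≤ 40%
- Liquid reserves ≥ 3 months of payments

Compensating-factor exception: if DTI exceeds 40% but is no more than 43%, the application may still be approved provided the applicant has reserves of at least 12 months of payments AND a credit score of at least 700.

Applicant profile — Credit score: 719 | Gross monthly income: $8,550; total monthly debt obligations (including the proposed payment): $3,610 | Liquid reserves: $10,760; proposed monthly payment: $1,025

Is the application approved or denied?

Denied

Credit score 719 ≥ 660 (meets base)
DTI = 3,610/8,550 = 42.2% > 40% — standard DTI limit exceeded.
Liquid reserves cover 10,760/1,025 = 10.5 months — ≥ 3 required
42.2% falls in the override range (40%–43%), so the compensating-factor test applies.
Override check — reserves: 10.5 mo (short of 12); score: 719 (ok).
Compensating-factor requirement not fully met.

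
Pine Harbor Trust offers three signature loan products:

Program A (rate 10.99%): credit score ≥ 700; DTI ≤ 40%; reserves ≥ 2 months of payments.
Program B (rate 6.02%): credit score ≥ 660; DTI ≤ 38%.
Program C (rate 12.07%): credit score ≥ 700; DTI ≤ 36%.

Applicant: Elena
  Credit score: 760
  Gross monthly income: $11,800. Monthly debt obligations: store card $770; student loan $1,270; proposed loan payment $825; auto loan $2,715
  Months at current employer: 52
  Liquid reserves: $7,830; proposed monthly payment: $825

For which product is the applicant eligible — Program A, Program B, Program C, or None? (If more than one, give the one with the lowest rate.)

Total debts = (770 + 1,270 + 825 + 2,715) = 5,580; DTI = 5,580/11,800 = 47.3%.
Reserves = 7,830/825 = 9.5 months.
Program A: score 760 ≥ 700; DTI 47.3% > 40%; reserves 9.5 ≥ 2 mo → does not qualify.
Program B: score 760 ≥ 660; DTI 47.3% > 38% → does not qualify.
Program C: score 760 ≥ 700; DTI 47.3% > 36% → does not qualify.

None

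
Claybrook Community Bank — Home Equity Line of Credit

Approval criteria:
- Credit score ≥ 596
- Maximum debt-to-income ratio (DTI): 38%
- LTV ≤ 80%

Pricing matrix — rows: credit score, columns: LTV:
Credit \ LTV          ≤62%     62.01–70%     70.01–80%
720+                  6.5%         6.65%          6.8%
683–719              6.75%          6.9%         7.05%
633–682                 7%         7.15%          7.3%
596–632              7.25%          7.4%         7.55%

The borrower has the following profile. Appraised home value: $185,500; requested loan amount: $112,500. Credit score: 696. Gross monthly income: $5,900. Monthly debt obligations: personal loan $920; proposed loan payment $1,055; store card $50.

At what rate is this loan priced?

6.75%

Credit score 696 ≥ 596; Total monthly debts = (920 + 1,055 + 50) = 2,025. DTI = 2,025/5,900 = 34.3% ≤ 38%
LTV: 112,500 ÷ 185,500 = 60.6%, within 80% cap
Score 696 is in the 683–719 band; LTV 60.6% is in the ≤62% band → 6.75%.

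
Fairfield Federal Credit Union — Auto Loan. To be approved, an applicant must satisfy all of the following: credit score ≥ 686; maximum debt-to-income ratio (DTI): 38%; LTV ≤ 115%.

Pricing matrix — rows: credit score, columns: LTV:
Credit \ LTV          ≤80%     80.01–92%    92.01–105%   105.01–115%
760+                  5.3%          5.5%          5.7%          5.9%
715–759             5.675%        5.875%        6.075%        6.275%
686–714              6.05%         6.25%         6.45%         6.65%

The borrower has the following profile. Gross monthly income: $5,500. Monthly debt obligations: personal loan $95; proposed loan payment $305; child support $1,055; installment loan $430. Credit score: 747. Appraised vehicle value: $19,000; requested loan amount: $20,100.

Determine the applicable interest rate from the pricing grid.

6.275%

Credit score 747 ≥ 686; Total monthly debts = (95 + 305 + 1,055 + 430) = 1,885. DTI = 1,885/5,500 = 34.3% ≤ 38%
LTV = 20,100/19,000 = 105.8% ≤ 115%
Credit 747 → row 715–759; LTV 105.8% → column 105.01–115%. Grid cell → 6.275%.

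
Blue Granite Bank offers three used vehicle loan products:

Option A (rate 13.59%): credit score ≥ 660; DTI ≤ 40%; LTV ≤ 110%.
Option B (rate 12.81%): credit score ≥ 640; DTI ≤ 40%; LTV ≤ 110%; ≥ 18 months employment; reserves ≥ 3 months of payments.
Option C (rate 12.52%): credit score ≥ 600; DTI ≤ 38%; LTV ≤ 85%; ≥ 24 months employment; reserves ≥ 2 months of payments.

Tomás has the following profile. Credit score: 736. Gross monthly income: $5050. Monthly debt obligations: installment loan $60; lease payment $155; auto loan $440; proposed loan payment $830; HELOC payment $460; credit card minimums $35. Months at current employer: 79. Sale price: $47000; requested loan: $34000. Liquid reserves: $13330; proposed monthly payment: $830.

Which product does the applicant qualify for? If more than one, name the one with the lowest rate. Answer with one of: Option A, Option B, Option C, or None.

Option B

Total debts = (60 + 155 + 440 + 830 + 460 + 35) = 1,980; DTI = 1,980/5,050 = 39.2%.
LTV = 34,000/47,000 = 72.3%.
Reserves = 13,330/830 = 16.1 months.
Option A: score 736 ≥ 660; DTI 39.2% ≤ 40%; LTV 72.3% ≤ 110% → qualifies.
Option B: score 736 ≥ 640; DTI 39.2% ≤ 40%; LTV 72.3% ≤ 110%; employment 79 ≥ 18 mo; reserves 16.1 ≥ 3 mo → qualifies.
Option C: score 736 ≥ 600; DTI 39.2% > 38%; LTV 72.3% ≤ 85%; employment 79 ≥ 24 mo; reserves 16.1 ≥ 2 mo → does not qualify.
Qualifying: Option A, Option B. Lowest rate is 12.81% → Option B.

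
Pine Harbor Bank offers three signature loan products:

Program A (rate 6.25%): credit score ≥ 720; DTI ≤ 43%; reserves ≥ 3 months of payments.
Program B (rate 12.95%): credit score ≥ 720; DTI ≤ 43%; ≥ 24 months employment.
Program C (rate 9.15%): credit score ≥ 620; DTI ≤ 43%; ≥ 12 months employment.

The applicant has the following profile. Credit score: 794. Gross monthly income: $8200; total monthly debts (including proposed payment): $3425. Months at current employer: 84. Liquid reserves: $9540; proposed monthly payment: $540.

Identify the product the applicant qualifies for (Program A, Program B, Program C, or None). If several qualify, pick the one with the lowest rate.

DTI = 3,425/8,200 = 41.8%.
Reserves = 9,540/540 = 17.7 months.
Program A: score 794 ≥ 720; DTI 41.8% ≤ 43%; reserves 17.7 ≥ 3 mo → qualifies.
Program B: score 794 ≥ 720; DTI 41.8% ≤ 43%; employment 84 ≥ 24 mo → qualifies.
Program C: score 794 ≥ 620; DTI 41.8% ≤ 43%; employment 84 ≥ 12 mo → qualifies.
Qualifying: Program A, Program B, Program C. Lowest rate is 6.25% → Program A.

Program A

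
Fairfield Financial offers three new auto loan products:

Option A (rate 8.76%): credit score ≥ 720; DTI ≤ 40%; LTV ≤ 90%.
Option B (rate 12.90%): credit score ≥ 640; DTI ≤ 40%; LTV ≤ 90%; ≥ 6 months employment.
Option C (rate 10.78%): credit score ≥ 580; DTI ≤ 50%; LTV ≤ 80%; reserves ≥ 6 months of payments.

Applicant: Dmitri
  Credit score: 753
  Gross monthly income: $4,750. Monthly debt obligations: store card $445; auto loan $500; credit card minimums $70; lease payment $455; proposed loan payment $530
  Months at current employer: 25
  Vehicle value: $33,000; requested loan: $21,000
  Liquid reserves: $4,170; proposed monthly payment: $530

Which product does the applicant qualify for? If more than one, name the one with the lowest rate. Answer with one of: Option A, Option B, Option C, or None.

Total debts = (445 + 500 + 70 + 455 + 530) = 2,000; DTI = 2,000/4,750 = 42.1%.
LTV = 21,000/33,000 = 63.6%.
Reserves = 4,170/530 = 7.9 months.
Option A: score 753 ≥ 720; DTI 42.1% > 40%; LTV 63.6% ≤ 90% → does not qualify.
Option B: score 753 ≥ 640; DTI 42.1% > 40%; LTV 63.6% ≤ 90%; employment 25 ≥ 6 mo → does not qualify.
Option C: score 753 ≥ 580; DTI 42.1% ≤ 50%; LTV 63.6% ≤ 80%; reserves 7.9 ≥ 6 mo → qualifies.

Option C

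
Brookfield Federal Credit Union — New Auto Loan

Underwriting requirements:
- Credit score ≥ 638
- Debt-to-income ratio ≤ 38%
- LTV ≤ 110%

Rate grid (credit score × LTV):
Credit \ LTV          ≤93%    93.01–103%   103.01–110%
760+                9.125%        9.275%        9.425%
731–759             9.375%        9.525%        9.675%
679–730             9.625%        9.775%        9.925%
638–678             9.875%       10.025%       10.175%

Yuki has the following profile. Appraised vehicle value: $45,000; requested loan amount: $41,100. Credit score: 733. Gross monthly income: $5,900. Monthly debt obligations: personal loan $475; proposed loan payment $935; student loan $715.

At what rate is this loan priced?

Credit score 733 ≥ 638; Total monthly debts = (475 + 935 + 715) = 2,125. DTI = 2,125/5,900 = 36% ≤ 38%
LTV: 41,100 ÷ 45,000 = 91.3%, within 110% cap
Credit 733 → row 731–759; LTV 91.3% → column ≤93%. Grid cell → 9.375%.

9.375%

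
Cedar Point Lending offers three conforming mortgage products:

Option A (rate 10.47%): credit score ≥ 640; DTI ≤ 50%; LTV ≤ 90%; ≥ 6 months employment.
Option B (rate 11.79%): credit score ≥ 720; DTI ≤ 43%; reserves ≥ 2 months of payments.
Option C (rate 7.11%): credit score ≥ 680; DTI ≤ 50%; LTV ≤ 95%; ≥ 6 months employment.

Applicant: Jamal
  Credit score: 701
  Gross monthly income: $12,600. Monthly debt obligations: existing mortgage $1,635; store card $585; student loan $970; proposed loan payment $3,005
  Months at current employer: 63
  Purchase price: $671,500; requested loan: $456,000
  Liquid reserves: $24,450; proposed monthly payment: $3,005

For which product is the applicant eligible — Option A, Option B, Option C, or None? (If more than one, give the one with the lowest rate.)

Total debts = (1,635 + 585 + 970 + 3,005) = 6,195; DTI = 6,195/12,600 = 49.2%.
LTV = 456,000/671,500 = 67.9%.
Reserves = 24,450/3,005 = 8.1 months.
Option A: score 701 ≥ 640; DTI 49.2% ≤ 50%; LTV 67.9% ≤ 90%; employment 63 ≥ 6 mo → qualifies.
Option B: score 701 < 720; DTI 49.2% > 43%; reserves 8.1 ≥ 2 mo → does not qualify.
Option C: score 701 ≥ 680; DTI 49.2% ≤ 50%; LTV 67.9% ≤ 95%; employment 63 ≥ 6 mo → qualifies.
Qualifying: Option A, Option C. Lowest rate is 7.11% → Option C.

Option C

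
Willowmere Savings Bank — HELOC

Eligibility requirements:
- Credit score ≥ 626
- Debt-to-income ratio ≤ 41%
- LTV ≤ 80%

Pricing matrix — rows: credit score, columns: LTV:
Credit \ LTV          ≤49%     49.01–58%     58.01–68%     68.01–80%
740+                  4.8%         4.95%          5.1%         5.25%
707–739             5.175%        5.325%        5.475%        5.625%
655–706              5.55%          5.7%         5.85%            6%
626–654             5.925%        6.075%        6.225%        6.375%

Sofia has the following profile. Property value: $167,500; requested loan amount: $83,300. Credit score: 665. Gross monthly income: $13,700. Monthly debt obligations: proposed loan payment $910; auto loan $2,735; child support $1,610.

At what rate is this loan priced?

5.7%

Credit score 665 ≥ 626; Total monthly debts = (910 + 2,735 + 1,610) = 5,255. DTI: 5,255 ÷ 13,700 = 38.4%, within the 41% cap
Loan-to-value = 83,300/167,500 = 49.7% — pass (80% max)
Score 665 is in the 655–706 band; LTV 49.7% is in the 49.01–58% band → 5.7%.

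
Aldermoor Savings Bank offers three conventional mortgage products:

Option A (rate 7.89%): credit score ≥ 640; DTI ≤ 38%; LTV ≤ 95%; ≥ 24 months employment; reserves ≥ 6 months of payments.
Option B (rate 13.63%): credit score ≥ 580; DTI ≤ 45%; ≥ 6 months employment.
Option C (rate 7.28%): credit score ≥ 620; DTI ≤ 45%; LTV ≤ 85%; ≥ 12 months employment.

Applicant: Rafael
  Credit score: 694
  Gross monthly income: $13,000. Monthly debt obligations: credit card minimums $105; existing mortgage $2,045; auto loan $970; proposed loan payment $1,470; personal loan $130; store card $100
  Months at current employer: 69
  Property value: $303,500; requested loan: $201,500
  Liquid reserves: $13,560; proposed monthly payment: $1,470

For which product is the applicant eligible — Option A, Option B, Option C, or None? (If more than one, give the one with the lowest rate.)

Total debts = (105 + 2,045 + 970 + 1,470 + 130 + 100) = 4,820; DTI = 4,820/13,000 = 37.1%.
LTV = 201,500/303,500 = 66.4%.
Reserves = 13,560/1,470 = 9.2 months.
Option A: score 694 ≥ 640; DTI 37.1% ≤ 38%; LTV 66.4% ≤ 95%; employment 69 ≥ 24 mo; reserves 9.2 ≥ 6 mo → qualifies.
Option B: score 694 ≥ 580; DTI 37.1% ≤ 45%; employment 69 ≥ 6 mo → qualifies.
Option C: score 694 ≥ 620; DTI 37.1% ≤ 45%; LTV 66.4% ≤ 85%; employment 69 ≥ 12 mo → qualifies.
Qualifying: Option A, Option B, Option C. Lowest rate is 7.28% → Option C.

Option C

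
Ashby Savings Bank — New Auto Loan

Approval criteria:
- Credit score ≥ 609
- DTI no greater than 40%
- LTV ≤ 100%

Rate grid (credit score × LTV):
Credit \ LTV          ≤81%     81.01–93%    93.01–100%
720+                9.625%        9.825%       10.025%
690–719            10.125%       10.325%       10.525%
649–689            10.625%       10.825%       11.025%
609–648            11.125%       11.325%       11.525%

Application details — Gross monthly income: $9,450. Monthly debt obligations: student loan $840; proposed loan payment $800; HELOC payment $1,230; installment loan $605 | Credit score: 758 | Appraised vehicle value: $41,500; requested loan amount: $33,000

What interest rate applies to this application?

Credit score 758 ≥ 609; Total monthly debts = (840 + 800 + 1,230 + 605) = 3,475. DTI = 3,475/9,450 = 36.8% ≤ 40%
LTV: 33,000 ÷ 41,500 = 79.5%, within 100% cap
Row: 758 falls in 720+. Column: 79.5% falls in ≤81%. Rate = 9.625%.

9.625%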